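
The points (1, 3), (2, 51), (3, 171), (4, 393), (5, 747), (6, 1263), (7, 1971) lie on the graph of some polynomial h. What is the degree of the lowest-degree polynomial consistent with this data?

3

Forward differences of the values at t = 1, 2, 3, 4, 5, 6, 7:
  h  : 3  51  171  393  747  1263  1971
  Δ  : 48  120  222  354  516  708
  Δ^2: 72  102  132  162  192
  Δ^3: 30  30  30  30
  Δ^4: 0  0  0
  Δ^5: 0  0
  Δ^6: 0
The third differences are constant (30) and nonzero, while all higher differences vanish, so the minimal degree is 3.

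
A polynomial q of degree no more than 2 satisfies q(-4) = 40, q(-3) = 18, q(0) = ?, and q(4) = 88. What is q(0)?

The 3 known points determine the degree-2 polynomial uniquely.
Write q(s) = as^2 + bs + c. Substituting each data point gives a linear system:
  16a - 4b + c = 40
  9a - 3b + c = 18
  16a + 4b + c = 88
Solving the system yields a = 4, b = 6, c = 0.
So q(s) = 4s^2 + 6s.
Then q(0) = 0.

0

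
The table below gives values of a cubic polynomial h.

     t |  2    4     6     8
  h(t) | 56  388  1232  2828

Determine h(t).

Using the Lagrange interpolation formula with nodes 2, 4, 6, 8:
  L_0(t) = (t - 4)(t - 6)(t - 8) / -48
  L_1(t) = (t - 2)(t - 6)(t - 8) / 16
  L_2(t) = (t - 2)(t - 4)(t - 8) / -16
  L_3(t) = (t - 2)(t - 4)(t - 6) / 48
Then h(t) = 56·L_0(t) + 388·L_1(t) + 1232·L_2(t) + 2828·L_3(t).
Expanding and collecting terms gives h(t) = 5t³ + 4t² + 2t - 4.
Check: h(4) = 388. ✓

h(t) = 5t^3 + 4t^2 + 2t - 4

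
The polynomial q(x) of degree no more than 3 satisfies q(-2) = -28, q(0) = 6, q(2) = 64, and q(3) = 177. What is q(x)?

q(x) = 5x^3 + 3x^2 + 3x + 6

Using the Lagrange interpolation formula with nodes -2, 0, 2, 3:
  L_0(x) = x(x - 2)(x - 3) / -40
  L_1(x) = (x + 2)(x - 2)(x - 3) / 12
  L_2(x) = (x + 2)x(x - 3) / -8
  L_3(x) = (x + 2)x(x - 2) / 15
Then q(x) = -28·L_0(x) + 6·L_1(x) + 64·L_2(x) + 177·L_3(x).
Expanding and collecting terms gives q(x) = 5x³ + 3x² + 3x + 6.
Check: q(0) = 6. ✓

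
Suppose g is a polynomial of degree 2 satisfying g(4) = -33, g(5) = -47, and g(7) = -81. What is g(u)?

g(u) = -u^2 - 5u + 3

Write g(u) = au^2 + bu + c. Substituting each data point gives a linear system:
  16a + 4b + c = -33
  25a + 5b + c = -47
  49a + 7b + c = -81
Solving the system yields a = -1, b = -5, c = 3.
So g(u) = -u² - 5u + 3.
Check: g(7) = -81. ✓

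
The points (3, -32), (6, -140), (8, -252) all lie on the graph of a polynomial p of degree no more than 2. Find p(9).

Using the Lagrange interpolation formula with nodes 3, 6, 8:
  L_0(s) = (s - 6)(s - 8) / 15
  L_1(s) = (s - 3)(s - 8) / -6
  L_2(s) = (s - 3)(s - 6) / 10
Then p(s) = -32·L_0(s) - 140·L_1(s) - 252·L_2(s).
Expanding and collecting terms gives p(s) = -4s² + 4.
Evaluating at s = 9: p(9) = -320.

-320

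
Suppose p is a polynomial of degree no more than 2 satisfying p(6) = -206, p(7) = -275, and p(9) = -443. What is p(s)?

Write p(s) = as^2 + bs + c. Substituting each data point gives a linear system:
  36a + 6b + c = -206
  49a + 7b + c = -275
  81a + 9b + c = -443
Solving the system yields a = -5, b = -4, c = -2.
So p(s) = -5s^2 - 4s - 2.
Check: p(6) = -206. ✓

p(s) = -5s^2 - 4s - 2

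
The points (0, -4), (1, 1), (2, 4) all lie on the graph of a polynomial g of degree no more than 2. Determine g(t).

Write g(t) = at^2 + bt + c. Substituting each data point gives a linear system:
  c = -4
  a + b + c = 1
  4a + 2b + c = 4
Solving the system yields a = -1, b = 6, c = -4.
So g(t) = -t^2 + 6t - 4.
Check: g(2) = 4. ✓

g(t) = -t^2 + 6t - 4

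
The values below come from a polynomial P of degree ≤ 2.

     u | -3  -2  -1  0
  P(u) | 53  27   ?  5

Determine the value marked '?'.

On equispaced nodes a degree-2 polynomial has vanishing third forward difference, so
  - P(-3) + 3·P(-2) - 3·P(-1) + P(0) = 0.
Substituting the known values and solving for P(-1):
  -3·P(-1) = -33
  P(-1) = 11.

11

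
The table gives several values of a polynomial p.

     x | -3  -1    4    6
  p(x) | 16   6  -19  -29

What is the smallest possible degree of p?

1

Divided differences on the nodes -3, -1, 4, 6:
  order 0: 16  6  -19  -29
  order 1: -5  -5  -5
  order 2: 0  0
  order 3: 0
The order-1 divided differences are all -5 (nonzero) and every higher order vanishes, so the data lies on a polynomial of degree exactly 1.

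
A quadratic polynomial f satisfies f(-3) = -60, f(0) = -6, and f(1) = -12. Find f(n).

Write f(n) = an^2 + bn + c. Substituting each data point gives a linear system:
  9a - 3b + c = -60
  c = -6
  a + b + c = -12
Solving the system yields a = -6, b = 0, c = -6.
So f(n) = -6n^2 - 6.
Check: f(0) = -6. ✓

f(n) = -6n^2 - 6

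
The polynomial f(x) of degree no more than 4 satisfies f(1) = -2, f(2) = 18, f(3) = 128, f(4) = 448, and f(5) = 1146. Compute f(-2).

-2

Using the Lagrange interpolation formula with nodes 1, 2, 3, 4, 5:
  L_0(x) = (x - 2)(x - 3)(x - 4)(x - 5) / 24
  L_1(x) = (x - 1)(x - 3)(x - 4)(x - 5) / -6
  L_2(x) = (x - 1)(x - 2)(x - 4)(x - 5) / 4
  L_3(x) = (x - 1)(x - 2)(x - 3)(x - 5) / -6
  L_4(x) = (x - 1)(x - 2)(x - 3)(x - 4) / 24
Then f(x) = -2·L_0(x) + 18·L_1(x) + 128·L_2(x) + 448·L_3(x) + 1146·L_4(x).
Expanding and collecting terms gives f(x) = 2x^4 - 5x^2 + 5x - 4.
Evaluating at x = -2: f(-2) = -2.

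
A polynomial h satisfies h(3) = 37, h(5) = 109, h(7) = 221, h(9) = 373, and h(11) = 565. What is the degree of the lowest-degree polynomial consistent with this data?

2

Forward differences of the values at s = 3, 5, 7, 9, 11:
  h  : 37  109  221  373  565
  Δ  : 72  112  152  192
  Δ^2: 40  40  40
  Δ^3: 0  0
  Δ^4: 0
The second differences are constant (40) and nonzero, while all higher differences vanish, so the minimal degree is 2.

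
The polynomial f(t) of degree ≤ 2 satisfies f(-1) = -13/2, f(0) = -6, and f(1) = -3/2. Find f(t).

Using the Lagrange interpolation formula with nodes -1, 0, 1:
  L_0(t) = t(t - 1) / 2
  L_1(t) = (t + 1)(t - 1) / -1
  L_2(t) = (t + 1)t / 2
Then f(t) = -13/2·L_0(t) - 6·L_1(t) - 3/2·L_2(t).
Expanding and collecting terms gives f(t) = 2t^2 + (5/2)t - 6.
Check: f(-1) = -13/2. ✓

f(t) = 2t^2 + (5/2)t - 6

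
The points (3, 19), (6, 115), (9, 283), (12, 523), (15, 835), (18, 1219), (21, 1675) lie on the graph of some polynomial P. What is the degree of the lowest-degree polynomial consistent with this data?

Forward differences of the values at u = 3, 6, 9, 12, 15, 18, 21:
  P  : 19  115  283  523  835  1219  1675
  Δ  : 96  168  240  312  384  456
  Δ^2: 72  72  72  72  72
  Δ^3: 0  0  0  0
  Δ^4: 0  0  0
  Δ^5: 0  0
  Δ^6: 0
The second differences are constant (72) and nonzero, while all higher differences vanish, so the minimal degree is 2.

2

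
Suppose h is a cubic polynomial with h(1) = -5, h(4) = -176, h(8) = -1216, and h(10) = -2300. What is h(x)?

h(x) = -2x^3 - 3x^2

Using the Lagrange interpolation formula with nodes 1, 4, 8, 10:
  L_0(x) = (x - 4)(x - 8)(x - 10) / -189
  L_1(x) = (x - 1)(x - 8)(x - 10) / 72
  L_2(x) = (x - 1)(x - 4)(x - 10) / -56
  L_3(x) = (x - 1)(x - 4)(x - 8) / 108
Then h(x) = -5·L_0(x) - 176·L_1(x) - 1216·L_2(x) - 2300·L_3(x).
Expanding and collecting terms gives h(x) = -2x^3 - 3x^2.
Check: h(8) = -1216. ✓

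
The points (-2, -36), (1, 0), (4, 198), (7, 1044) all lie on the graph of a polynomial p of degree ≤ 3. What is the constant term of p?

-6

Write p(s) = as^3 + bs^2 + cs + d. Substituting each data point gives a linear system:
  -8a + 4b - 2c + d = -36
  a + b + c + d = 0
  64a + 16b + 4c + d = 198
  343a + 49b + 7c + d = 1044
Solving the system yields a = 3, b = 0, c = 3, d = -6.
So p(s) = 3s³ + 3s - 6.
The constant term is -6.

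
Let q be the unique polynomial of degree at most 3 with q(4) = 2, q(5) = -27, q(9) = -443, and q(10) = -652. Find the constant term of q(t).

Write q(t) = at^3 + bt^2 + ct + d. Substituting each data point gives a linear system:
  64a + 16b + 4c + d = 2
  125a + 25b + 5c + d = -27
  729a + 81b + 9c + d = -443
  1000a + 100b + 10c + d = -652
Solving the system yields a = -1, b = 3, c = 5, d = -2.
So q(t) = -t^3 + 3t^2 + 5t - 2.
The constant term is -2.

-2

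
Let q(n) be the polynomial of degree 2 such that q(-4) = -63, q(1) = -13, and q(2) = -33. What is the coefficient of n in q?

-5

Write q(n) = an^2 + bn + c. Substituting each data point gives a linear system:
  16a - 4b + c = -63
  a + b + c = -13
  4a + 2b + c = -33
Solving the system yields a = -5, b = -5, c = -3.
So q(n) = -5n² - 5n - 3.
The coefficient of n is -5.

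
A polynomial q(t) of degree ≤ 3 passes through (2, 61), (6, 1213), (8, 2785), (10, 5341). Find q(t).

Using the Lagrange interpolation formula with nodes 2, 6, 8, 10:
  L_0(t) = (t - 6)(t - 8)(t - 10) / -192
  L_1(t) = (t - 2)(t - 8)(t - 10) / 32
  L_2(t) = (t - 2)(t - 6)(t - 10) / -24
  L_3(t) = (t - 2)(t - 6)(t - 8) / 64
Then q(t) = 61·L_0(t) + 1213·L_1(t) + 2785·L_2(t) + 5341·L_3(t).
Expanding and collecting terms gives q(t) = 5t^3 + 3t^2 + 4t + 1.
Check: q(6) = 1213. ✓

q(t) = 5t^3 + 3t^2 + 4t + 1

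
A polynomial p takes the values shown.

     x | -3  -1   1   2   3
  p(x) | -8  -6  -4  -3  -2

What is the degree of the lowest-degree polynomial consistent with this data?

Divided differences on the nodes -3, -1, 1, 2, 3:
  order 0: -8  -6  -4  -3  -2
  order 1: 1  1  1  1
  order 2: 0  0  0
  order 3: 0  0
  order 4: 0
The order-1 divided differences are all 1 (nonzero) and every higher order vanishes, so the data lies on a polynomial of degree exactly 1.

1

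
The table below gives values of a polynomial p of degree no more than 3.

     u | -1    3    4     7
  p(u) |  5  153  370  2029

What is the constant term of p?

6

Write p(u) = au^3 + bu^2 + cu + d. Substituting each data point gives a linear system:
  -a + b - c + d = 5
  27a + 9b + 3c + d = 153
  64a + 16b + 4c + d = 370
  343a + 49b + 7c + d = 2029
Solving the system yields a = 6, b = 0, c = -5, d = 6.
So p(u) = 6u^3 - 5u + 6.
The constant term is 6.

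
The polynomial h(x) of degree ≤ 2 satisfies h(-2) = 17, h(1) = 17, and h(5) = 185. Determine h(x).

Using the Lagrange interpolation formula with nodes -2, 1, 5:
  L_0(x) = (x - 1)(x - 5) / 21
  L_1(x) = (x + 2)(x - 5) / -12
  L_2(x) = (x + 2)(x - 1) / 28
Then h(x) = 17·L_0(x) + 17·L_1(x) + 185·L_2(x).
Expanding and collecting terms gives h(x) = 6x^2 + 6x + 5.
Check: h(1) = 17. ✓

h(x) = 6x^2 + 6x + 5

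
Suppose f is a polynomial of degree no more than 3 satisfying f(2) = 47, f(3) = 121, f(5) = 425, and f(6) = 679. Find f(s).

Using the Lagrange interpolation formula with nodes 2, 3, 5, 6:
  L_0(s) = (s - 3)(s - 5)(s - 6) / -12
  L_1(s) = (s - 2)(s - 5)(s - 6) / 6
  L_2(s) = (s - 2)(s - 3)(s - 6) / -6
  L_3(s) = (s - 2)(s - 3)(s - 5) / 12
Then f(s) = 47·L_0(s) + 121·L_1(s) + 425·L_2(s) + 679·L_3(s).
Expanding and collecting terms gives f(s) = 2s^3 + 6s^2 + 6s - 5.
Check: f(6) = 679. ✓

f(s) = 2s^3 + 6s^2 + 6s - 5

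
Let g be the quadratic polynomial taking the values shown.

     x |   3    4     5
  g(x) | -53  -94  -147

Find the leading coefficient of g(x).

-6

Write g(x) = ax^2 + bx + c. Substituting each data point gives a linear system:
  9a + 3b + c = -53
  16a + 4b + c = -94
  25a + 5b + c = -147
Solving the system yields a = -6, b = 1, c = -2.
So g(x) = -6x^2 + x - 2.
The leading coefficient is -6.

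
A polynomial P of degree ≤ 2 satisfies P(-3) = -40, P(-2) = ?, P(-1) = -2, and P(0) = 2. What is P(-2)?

-16

The 3 known points determine the degree-2 polynomial uniquely.
Write P(s) = as^2 + bs + c. Substituting each data point gives a linear system:
  9a - 3b + c = -40
  a - b + c = -2
  c = 2
Solving the system yields a = -5, b = -1, c = 2.
So P(s) = -5s² - s + 2.
Then P(-2) = -16.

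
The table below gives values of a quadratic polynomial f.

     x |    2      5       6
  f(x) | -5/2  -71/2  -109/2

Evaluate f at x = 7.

Write f(x) = ax^2 + bx + c. Substituting each data point gives a linear system:
  4a + 2b + c = -5/2
  25a + 5b + c = -71/2
  36a + 6b + c = -109/2
Solving the system yields a = -2, b = 3, c = -1/2.
So f(x) = -2x^2 + 3x - 1/2.
Then f(7) = -155/2.

-155/2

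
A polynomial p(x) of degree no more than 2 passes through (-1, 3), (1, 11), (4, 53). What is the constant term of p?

Write p(x) = ax^2 + bx + c. Substituting each data point gives a linear system:
  a - b + c = 3
  a + b + c = 11
  16a + 4b + c = 53
Solving the system yields a = 2, b = 4, c = 5.
So p(x) = 2x² + 4x + 5.
The constant term is 5.

5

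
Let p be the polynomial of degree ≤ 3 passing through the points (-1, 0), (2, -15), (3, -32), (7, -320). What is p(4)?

Write p(u) = au^3 + bu^2 + cu + d. Substituting each data point gives a linear system:
  -a + b - c + d = 0
  8a + 4b + 2c + d = -15
  27a + 9b + 3c + d = -32
  343a + 49b + 7c + d = -320
Solving the system yields a = -1, b = 1, c = -3, d = -5.
So p(u) = -u^3 + u^2 - 3u - 5.
Then p(4) = -65.

-65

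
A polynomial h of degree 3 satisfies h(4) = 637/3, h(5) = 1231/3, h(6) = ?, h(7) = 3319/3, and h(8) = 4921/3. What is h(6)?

2107/3

The 4 known points determine the degree-3 polynomial uniquely.
Write h(t) = at^3 + bt^2 + ct + d. Substituting each data point gives a linear system:
  64a + 16b + 4c + d = 637/3
  125a + 25b + 5c + d = 1231/3
  343a + 49b + 7c + d = 3319/3
  512a + 64b + 8c + d = 4921/3
Solving the system yields a = 3, b = 2, c = -3, d = 1/3.
So h(t) = 3t^3 + 2t^2 - 3t + 1/3.
Then h(6) = 2107/3.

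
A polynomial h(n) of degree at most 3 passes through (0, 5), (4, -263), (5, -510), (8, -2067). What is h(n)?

Using the Lagrange interpolation formula with nodes 0, 4, 5, 8:
  L_0(n) = (n - 4)(n - 5)(n - 8) / -160
  L_1(n) = n(n - 5)(n - 8) / 16
  L_2(n) = n(n - 4)(n - 8) / -15
  L_3(n) = n(n - 4)(n - 5) / 96
Then h(n) = 5·L_0(n) - 263·L_1(n) - 510·L_2(n) - 2067·L_3(n).
Expanding and collecting terms gives h(n) = -4n³ - 3n + 5.
Check: h(0) = 5. ✓

h(n) = -4n^3 - 3n + 5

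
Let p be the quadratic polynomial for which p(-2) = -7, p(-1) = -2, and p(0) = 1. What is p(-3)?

-14

Write p(s) = as^2 + bs + c. Substituting each data point gives a linear system:
  4a - 2b + c = -7
  a - b + c = -2
  c = 1
Solving the system yields a = -1, b = 2, c = 1.
So p(s) = -s^2 + 2s + 1.
Then p(-3) = -14.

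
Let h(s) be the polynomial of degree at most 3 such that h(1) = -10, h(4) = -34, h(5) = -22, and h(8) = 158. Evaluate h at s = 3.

-32

Using the Lagrange interpolation formula with nodes 1, 4, 5, 8:
  L_0(s) = (s - 4)(s - 5)(s - 8) / -84
  L_1(s) = (s - 1)(s - 5)(s - 8) / 12
  L_2(s) = (s - 1)(s - 4)(s - 8) / -12
  L_3(s) = (s - 1)(s - 4)(s - 5) / 84
Then h(s) = -10·L_0(s) - 34·L_1(s) - 22·L_2(s) + 158·L_3(s).
Expanding and collecting terms gives h(s) = s^3 - 5s^2 - 4s - 2.
Evaluating at s = 3: h(3) = -32.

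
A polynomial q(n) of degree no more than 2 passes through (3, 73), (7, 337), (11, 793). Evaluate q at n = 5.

Using the Lagrange interpolation formula with nodes 3, 7, 11:
  L_0(n) = (n - 7)(n - 11) / 32
  L_1(n) = (n - 3)(n - 11) / -16
  L_2(n) = (n - 3)(n - 7) / 32
Then q(n) = 73·L_0(n) + 337·L_1(n) + 793·L_2(n).
Expanding and collecting terms gives q(n) = 6n^2 + 6n + 1.
Evaluating at n = 5: q(5) = 181.

181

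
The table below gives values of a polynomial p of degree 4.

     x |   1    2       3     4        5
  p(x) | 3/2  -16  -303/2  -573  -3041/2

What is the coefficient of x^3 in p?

Write p(x) = ax^4 + bx^3 + cx^2 + dx + e. Substituting each data point gives a linear system:
  a + b + c + d + e = 3/2
  16a + 8b + 4c + 2d + e = -16
  81a + 27b + 9c + 3d + e = -303/2
  256a + 64b + 16c + 4d + e = -573
  625a + 125b + 25c + 5d + e = -3041/2
Solving the system yields a = -3, b = 2, c = 4, d = 3/2, e = -3.
So p(x) = -3x⁴ + 2x³ + 4x² + (3/2)x - 3.
The coefficient of x^3 is 2.

2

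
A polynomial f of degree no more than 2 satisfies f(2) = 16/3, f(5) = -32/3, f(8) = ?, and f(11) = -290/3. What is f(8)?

On equispaced nodes a degree-2 polynomial has vanishing third forward difference, so
  - f(2) + 3·f(5) - 3·f(8) + f(11) = 0.
Substituting the known values and solving for f(8):
  -3·f(8) = 134
  f(8) = -134/3.

-134/3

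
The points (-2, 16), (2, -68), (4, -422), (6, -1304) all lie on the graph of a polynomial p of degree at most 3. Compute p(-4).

226

Using the Lagrange interpolation formula with nodes -2, 2, 4, 6:
  L_0(u) = (u - 2)(u - 4)(u - 6) / -192
  L_1(u) = (u + 2)(u - 4)(u - 6) / 32
  L_2(u) = (u + 2)(u - 2)(u - 6) / -24
  L_3(u) = (u + 2)(u - 2)(u - 4) / 64
Then p(u) = 16·L_0(u) - 68·L_1(u) - 422·L_2(u) - 1304·L_3(u).
Expanding and collecting terms gives p(u) = -5u³ - 6u² - u - 2.
Evaluating at u = -4: p(-4) = 226.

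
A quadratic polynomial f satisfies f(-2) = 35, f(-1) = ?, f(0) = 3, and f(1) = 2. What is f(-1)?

14

On equispaced nodes a degree-2 polynomial has vanishing third forward difference, so
  - f(-2) + 3·f(-1) - 3·f(0) + f(1) = 0.
Substituting the known values and solving for f(-1):
  3·f(-1) = 42
  f(-1) = 14.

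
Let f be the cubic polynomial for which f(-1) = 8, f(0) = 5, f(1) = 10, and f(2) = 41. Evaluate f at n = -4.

Using the Lagrange interpolation formula with nodes -1, 0, 1, 2:
  L_0(n) = n(n - 1)(n - 2) / -6
  L_1(n) = (n + 1)(n - 1)(n - 2) / 2
  L_2(n) = (n + 1)n(n - 2) / -2
  L_3(n) = (n + 1)n(n - 1) / 6
Then f(n) = 8·L_0(n) + 5·L_1(n) + 10·L_2(n) + 41·L_3(n).
Expanding and collecting terms gives f(n) = 3n³ + 4n² - 2n + 5.
Evaluating at n = -4: f(-4) = -115.

-115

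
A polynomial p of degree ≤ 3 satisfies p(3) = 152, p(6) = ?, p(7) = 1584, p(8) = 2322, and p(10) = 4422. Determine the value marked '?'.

1022

The 4 known points determine the degree-3 polynomial uniquely.
Write p(n) = an^3 + bn^2 + cn + d. Substituting each data point gives a linear system:
  27a + 9b + 3c + d = 152
  343a + 49b + 7c + d = 1584
  512a + 64b + 8c + d = 2322
  1000a + 100b + 10c + d = 4422
Solving the system yields a = 4, b = 4, c = 2, d = 2.
So p(n) = 4n^3 + 4n^2 + 2n + 2.
Then p(6) = 1022.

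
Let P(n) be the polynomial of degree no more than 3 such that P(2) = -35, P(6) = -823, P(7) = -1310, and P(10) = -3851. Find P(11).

Write P(n) = an^3 + bn^2 + cn + d. Substituting each data point gives a linear system:
  8a + 4b + 2c + d = -35
  216a + 36b + 6c + d = -823
  343a + 49b + 7c + d = -1310
  1000a + 100b + 10c + d = -3851
Solving the system yields a = -4, b = 2, c = -5, d = -1.
So P(n) = -4n^3 + 2n^2 - 5n - 1.
Then P(11) = -5138.

-5138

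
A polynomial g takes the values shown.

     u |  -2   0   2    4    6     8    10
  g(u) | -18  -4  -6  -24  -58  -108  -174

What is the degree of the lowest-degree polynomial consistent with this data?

2

Forward differences of the values at u = -2, 0, 2, 4, 6, 8, 10:
  g  : -18  -4  -6  -24  -58  -108  -174
  Δ  : 14  -2  -18  -34  -50  -66
  Δ^2: -16  -16  -16  -16  -16
  Δ^3: 0  0  0  0
  Δ^4: 0  0  0
  Δ^5: 0  0
  Δ^6: 0
The second differences are constant (-16) and nonzero, while all higher differences vanish, so the minimal degree is 2.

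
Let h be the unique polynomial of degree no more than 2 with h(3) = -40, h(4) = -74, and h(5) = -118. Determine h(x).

Write h(x) = ax^2 + bx + c. Substituting each data point gives a linear system:
  9a + 3b + c = -40
  16a + 4b + c = -74
  25a + 5b + c = -118
Solving the system yields a = -5, b = 1, c = 2.
So h(x) = -5x^2 + x + 2.
Check: h(4) = -74. ✓

h(x) = -5x^2 + x + 2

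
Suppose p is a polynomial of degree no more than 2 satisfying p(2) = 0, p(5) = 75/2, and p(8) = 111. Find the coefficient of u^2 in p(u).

2

Write p(u) = au^2 + bu + c. Substituting each data point gives a linear system:
  4a + 2b + c = 0
  25a + 5b + c = 75/2
  64a + 8b + c = 111
Solving the system yields a = 2, b = -3/2, c = -5.
So p(u) = 2u² - (3/2)u - 5.
The leading coefficient is 2.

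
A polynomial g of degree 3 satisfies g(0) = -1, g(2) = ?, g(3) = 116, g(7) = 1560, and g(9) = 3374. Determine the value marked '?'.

The 4 known points determine the degree-3 polynomial uniquely.
Write g(u) = au^3 + bu^2 + cu + d. Substituting each data point gives a linear system:
  d = -1
  27a + 9b + 3c + d = 116
  343a + 49b + 7c + d = 1560
  729a + 81b + 9c + d = 3374
Solving the system yields a = 5, b = -4, c = 6, d = -1.
So g(u) = 5u^3 - 4u^2 + 6u - 1.
Then g(2) = 35.

35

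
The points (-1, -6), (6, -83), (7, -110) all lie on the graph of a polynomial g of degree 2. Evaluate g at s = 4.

Write g(s) = as^2 + bs + c. Substituting each data point gives a linear system:
  a - b + c = -6
  36a + 6b + c = -83
  49a + 7b + c = -110
Solving the system yields a = -2, b = -1, c = -5.
So g(s) = -2s^2 - s - 5.
Then g(4) = -41.

-41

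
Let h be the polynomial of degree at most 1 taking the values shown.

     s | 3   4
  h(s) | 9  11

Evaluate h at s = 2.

Using the Lagrange interpolation formula with nodes 3, 4:
  L_0(s) = (s - 4) / -1
  L_1(s) = (s - 3) / 1
Then h(s) = 9·L_0(s) + 11·L_1(s).
Expanding and collecting terms gives h(s) = 2s + 3.
Evaluating at s = 2: h(2) = 7.

7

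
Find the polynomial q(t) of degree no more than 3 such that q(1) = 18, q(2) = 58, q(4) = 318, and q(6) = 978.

Write q(t) = at^3 + bt^2 + ct + d. Substituting each data point gives a linear system:
  a + b + c + d = 18
  8a + 4b + 2c + d = 58
  64a + 16b + 4c + d = 318
  216a + 36b + 6c + d = 978
Solving the system yields a = 4, b = 2, c = 6, d = 6.
So q(t) = 4t^3 + 2t^2 + 6t + 6.
Check: q(6) = 978. ✓

q(t) = 4t^3 + 2t^2 + 6t + 6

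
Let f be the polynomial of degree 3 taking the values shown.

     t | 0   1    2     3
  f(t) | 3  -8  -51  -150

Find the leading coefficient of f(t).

Write f(t) = at^3 + bt^2 + ct + d. Substituting each data point gives a linear system:
  d = 3
  a + b + c + d = -8
  8a + 4b + 2c + d = -51
  27a + 9b + 3c + d = -150
Solving the system yields a = -4, b = -4, c = -3, d = 3.
So f(t) = -4t^3 - 4t^2 - 3t + 3.
The leading coefficient is -4.

-4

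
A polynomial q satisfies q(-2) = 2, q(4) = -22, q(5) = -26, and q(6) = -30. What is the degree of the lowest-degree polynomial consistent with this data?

1

Divided differences on the nodes -2, 4, 5, 6:
  order 0: 2  -22  -26  -30
  order 1: -4  -4  -4
  order 2: 0  0
  order 3: 0
The order-1 divided differences are all -4 (nonzero) and every higher order vanishes, so the data lies on a polynomial of degree exactly 1.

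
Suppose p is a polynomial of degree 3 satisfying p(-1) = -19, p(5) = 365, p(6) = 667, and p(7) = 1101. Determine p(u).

p(u) = 4u^3 - 6u^2 + 4u - 5

Using the Lagrange interpolation formula with nodes -1, 5, 6, 7:
  L_0(u) = (u - 5)(u - 6)(u - 7) / -336
  L_1(u) = (u + 1)(u - 6)(u - 7) / 12
  L_2(u) = (u + 1)(u - 5)(u - 7) / -7
  L_3(u) = (u + 1)(u - 5)(u - 6) / 16
Then p(u) = -19·L_0(u) + 365·L_1(u) + 667·L_2(u) + 1101·L_3(u).
Expanding and collecting terms gives p(u) = 4u^3 - 6u^2 + 4u - 5.
Check: p(5) = 365. ✓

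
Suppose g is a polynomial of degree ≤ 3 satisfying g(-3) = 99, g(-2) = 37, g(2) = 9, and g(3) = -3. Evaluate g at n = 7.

Using the Lagrange interpolation formula with nodes -3, -2, 2, 3:
  L_0(n) = (n + 2)(n - 2)(n - 3) / -30
  L_1(n) = (n + 3)(n - 2)(n - 3) / 20
  L_2(n) = (n + 3)(n + 2)(n - 3) / -20
  L_3(n) = (n + 3)(n + 2)(n - 2) / 30
Then g(n) = 99·L_0(n) + 37·L_1(n) + 9·L_2(n) - 3·L_3(n).
Expanding and collecting terms gives g(n) = -2n³ + 5n² + n + 3.
Evaluating at n = 7: g(7) = -431.

-431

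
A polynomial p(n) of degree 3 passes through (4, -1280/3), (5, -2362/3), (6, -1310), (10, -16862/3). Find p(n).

p(n) = -5n^3 - 6n^2 - (5/3)n - 4

Write p(n) = an^3 + bn^2 + cn + d. Substituting each data point gives a linear system:
  64a + 16b + 4c + d = -1280/3
  125a + 25b + 5c + d = -2362/3
  216a + 36b + 6c + d = -1310
  1000a + 100b + 10c + d = -16862/3
Solving the system yields a = -5, b = -6, c = -5/3, d = -4.
So p(n) = -5n^3 - 6n^2 - (5/3)n - 4.
Check: p(4) = -1280/3. ✓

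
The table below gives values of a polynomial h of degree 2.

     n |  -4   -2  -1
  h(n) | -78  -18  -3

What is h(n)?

Write h(n) = an^2 + bn + c. Substituting each data point gives a linear system:
  16a - 4b + c = -78
  4a - 2b + c = -18
  a - b + c = -3
Solving the system yields a = -5, b = 0, c = 2.
So h(n) = -5n² + 2.
Check: h(-2) = -18. ✓

h(n) = -5n^2 + 2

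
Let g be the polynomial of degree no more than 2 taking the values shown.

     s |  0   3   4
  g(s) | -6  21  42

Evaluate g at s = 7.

141

Write g(s) = as^2 + bs + c. Substituting each data point gives a linear system:
  c = -6
  9a + 3b + c = 21
  16a + 4b + c = 42
Solving the system yields a = 3, b = 0, c = -6.
So g(s) = 3s² - 6.
Then g(7) = 141.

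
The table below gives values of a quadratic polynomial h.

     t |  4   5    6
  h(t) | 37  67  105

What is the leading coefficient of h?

Write h(t) = at^2 + bt + c. Substituting each data point gives a linear system:
  16a + 4b + c = 37
  25a + 5b + c = 67
  36a + 6b + c = 105
Solving the system yields a = 4, b = -6, c = -3.
So h(t) = 4t^2 - 6t - 3.
The leading coefficient is 4.

4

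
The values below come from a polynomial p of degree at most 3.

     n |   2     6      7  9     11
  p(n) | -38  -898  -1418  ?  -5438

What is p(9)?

-2992

The 4 known points determine the degree-3 polynomial uniquely.
Write p(n) = an^3 + bn^2 + cn + d. Substituting each data point gives a linear system:
  8a + 4b + 2c + d = -38
  216a + 36b + 6c + d = -898
  343a + 49b + 7c + d = -1418
  1331a + 121b + 11c + d = -5438
Solving the system yields a = -4, b = -1, c = 1, d = -4.
So p(n) = -4n³ - n² + n - 4.
Then p(9) = -2992.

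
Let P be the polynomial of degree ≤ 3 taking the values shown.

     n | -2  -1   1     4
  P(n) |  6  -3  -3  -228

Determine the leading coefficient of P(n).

-3

Write P(n) = an^3 + bn^2 + cn + d. Substituting each data point gives a linear system:
  -8a + 4b - 2c + d = 6
  -a + b - c + d = -3
  a + b + c + d = -3
  64a + 16b + 4c + d = -228
Solving the system yields a = -3, b = -3, c = 3, d = 0.
So P(n) = -3n^3 - 3n^2 + 3n.
The leading coefficient is -3.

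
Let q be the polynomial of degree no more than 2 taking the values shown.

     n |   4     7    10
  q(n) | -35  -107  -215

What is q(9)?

Using the Lagrange interpolation formula with nodes 4, 7, 10:
  L_0(n) = (n - 7)(n - 10) / 18
  L_1(n) = (n - 4)(n - 10) / -9
  L_2(n) = (n - 4)(n - 7) / 18
Then q(n) = -35·L_0(n) - 107·L_1(n) - 215·L_2(n).
Expanding and collecting terms gives q(n) = -2n^2 - 2n + 5.
Evaluating at n = 9: q(9) = -175.

-175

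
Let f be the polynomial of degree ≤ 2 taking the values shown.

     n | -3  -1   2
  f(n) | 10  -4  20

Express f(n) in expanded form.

f(n) = 3n^2 + 5n - 2

Using the Lagrange interpolation formula with nodes -3, -1, 2:
  L_0(n) = (n + 1)(n - 2) / 10
  L_1(n) = (n + 3)(n - 2) / -6
  L_2(n) = (n + 3)(n + 1) / 15
Then f(n) = 10·L_0(n) - 4·L_1(n) + 20·L_2(n).
Expanding and collecting terms gives f(n) = 3n² + 5n - 2.
Check: f(-3) = 10. ✓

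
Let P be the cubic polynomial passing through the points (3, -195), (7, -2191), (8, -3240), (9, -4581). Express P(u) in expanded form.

Using the Lagrange interpolation formula with nodes 3, 7, 8, 9:
  L_0(u) = (u - 7)(u - 8)(u - 9) / -120
  L_1(u) = (u - 3)(u - 8)(u - 9) / 8
  L_2(u) = (u - 3)(u - 7)(u - 9) / -5
  L_3(u) = (u - 3)(u - 7)(u - 8) / 12
Then P(u) = -195·L_0(u) - 2191·L_1(u) - 3240·L_2(u) - 4581·L_3(u).
Expanding and collecting terms gives P(u) = -6u^3 - 2u^2 - 5u.
Check: P(9) = -4581. ✓

P(u) = -6u^3 - 2u^2 - 5u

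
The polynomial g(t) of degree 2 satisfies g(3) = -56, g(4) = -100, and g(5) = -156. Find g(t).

g(t) = -6t^2 - 2t + 4

Write g(t) = at^2 + bt + c. Substituting each data point gives a linear system:
  9a + 3b + c = -56
  16a + 4b + c = -100
  25a + 5b + c = -156
Solving the system yields a = -6, b = -2, c = 4.
So g(t) = -6t^2 - 2t + 4.
Check: g(4) = -100. ✓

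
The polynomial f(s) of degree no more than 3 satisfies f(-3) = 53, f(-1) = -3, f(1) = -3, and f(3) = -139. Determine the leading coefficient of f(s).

-4

Write f(s) = as^3 + bs^2 + cs + d. Substituting each data point gives a linear system:
  -27a + 9b - 3c + d = 53
  -a + b - c + d = -3
  a + b + c + d = -3
  27a + 9b + 3c + d = -139
Solving the system yields a = -4, b = -5, c = 4, d = 2.
So f(s) = -4s³ - 5s² + 4s + 2.
The leading coefficient is -4.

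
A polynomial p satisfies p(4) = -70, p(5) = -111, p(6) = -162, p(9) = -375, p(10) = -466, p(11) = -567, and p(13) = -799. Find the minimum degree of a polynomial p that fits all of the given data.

2

Divided differences on the nodes 4, 5, 6, 9, 10, 11, 13:
  order 0: -70  -111  -162  -375  -466  -567  -799
  order 1: -41  -51  -71  -91  -101  -116
  order 2: -5  -5  -5  -5  -5
  order 3: 0  0  0  0
  order 4: 0  0  0
  order 5: 0  0
  order 6: 0
The order-2 divided differences are all -5 (nonzero) and every higher order vanishes, so the data lies on a polynomial of degree exactly 2.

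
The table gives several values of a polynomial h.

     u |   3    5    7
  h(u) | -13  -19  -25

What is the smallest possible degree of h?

Divided differences on the nodes 3, 5, 7:
  order 0: -13  -19  -25
  order 1: -3  -3
  order 2: 0
The order-1 divided differences are all -3 (nonzero) and every higher order vanishes, so the data lies on a polynomial of degree exactly 1.

1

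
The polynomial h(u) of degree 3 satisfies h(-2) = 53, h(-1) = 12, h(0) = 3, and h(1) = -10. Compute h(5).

Write h(u) = au^3 + bu^2 + cu + d. Substituting each data point gives a linear system:
  -8a + 4b - 2c + d = 53
  -a + b - c + d = 12
  d = 3
  a + b + c + d = -10
Solving the system yields a = -6, b = -2, c = -5, d = 3.
So h(u) = -6u^3 - 2u^2 - 5u + 3.
Then h(5) = -822.

-822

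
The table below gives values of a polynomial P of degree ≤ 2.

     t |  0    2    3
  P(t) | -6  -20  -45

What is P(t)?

Using the Lagrange interpolation formula with nodes 0, 2, 3:
  L_0(t) = (t - 2)(t - 3) / 6
  L_1(t) = t(t - 3) / -2
  L_2(t) = t(t - 2) / 3
Then P(t) = -6·L_0(t) - 20·L_1(t) - 45·L_2(t).
Expanding and collecting terms gives P(t) = -6t² + 5t - 6.
Check: P(3) = -45. ✓

P(t) = -6t^2 + 5t - 6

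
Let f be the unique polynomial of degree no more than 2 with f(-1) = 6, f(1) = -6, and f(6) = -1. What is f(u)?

f(u) = u^2 - 6u - 1

Using the Lagrange interpolation formula with nodes -1, 1, 6:
  L_0(u) = (u - 1)(u - 6) / 14
  L_1(u) = (u + 1)(u - 6) / -10
  L_2(u) = (u + 1)(u - 1) / 35
Then f(u) = 6·L_0(u) - 6·L_1(u) - 1·L_2(u).
Expanding and collecting terms gives f(u) = u² - 6u - 1.
Check: f(1) = -6. ✓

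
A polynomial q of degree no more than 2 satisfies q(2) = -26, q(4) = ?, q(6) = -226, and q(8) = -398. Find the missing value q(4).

-102

The 3 known points determine the degree-2 polynomial uniquely.
Write q(n) = an^2 + bn + c. Substituting each data point gives a linear system:
  4a + 2b + c = -26
  36a + 6b + c = -226
  64a + 8b + c = -398
Solving the system yields a = -6, b = -2, c = 2.
So q(n) = -6n^2 - 2n + 2.
Then q(4) = -102.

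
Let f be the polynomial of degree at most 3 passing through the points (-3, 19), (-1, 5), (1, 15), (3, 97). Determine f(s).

f(s) = s^3 + 6s^2 + 4s + 4

Using the Lagrange interpolation formula with nodes -3, -1, 1, 3:
  L_0(s) = (s + 1)(s - 1)(s - 3) / -48
  L_1(s) = (s + 3)(s - 1)(s - 3) / 16
  L_2(s) = (s + 3)(s + 1)(s - 3) / -16
  L_3(s) = (s + 3)(s + 1)(s - 1) / 48
Then f(s) = 19·L_0(s) + 5·L_1(s) + 15·L_2(s) + 97·L_3(s).
Expanding and collecting terms gives f(s) = s³ + 6s² + 4s + 4.
Check: f(3) = 97. ✓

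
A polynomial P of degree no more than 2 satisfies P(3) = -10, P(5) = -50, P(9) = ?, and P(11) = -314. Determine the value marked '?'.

-202

The 3 known points determine the degree-2 polynomial uniquely.
Write P(x) = ax^2 + bx + c. Substituting each data point gives a linear system:
  9a + 3b + c = -10
  25a + 5b + c = -50
  121a + 11b + c = -314
Solving the system yields a = -3, b = 4, c = 5.
So P(x) = -3x² + 4x + 5.
Then P(9) = -202.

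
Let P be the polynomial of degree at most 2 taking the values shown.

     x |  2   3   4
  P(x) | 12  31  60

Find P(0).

Using the Lagrange interpolation formula with nodes 2, 3, 4:
  L_0(x) = (x - 3)(x - 4) / 2
  L_1(x) = (x - 2)(x - 4) / -1
  L_2(x) = (x - 2)(x - 3) / 2
Then P(x) = 12·L_0(x) + 31·L_1(x) + 60·L_2(x).
Expanding and collecting terms gives P(x) = 5x² - 6x + 4.
Evaluating at x = 0: P(0) = 4.

4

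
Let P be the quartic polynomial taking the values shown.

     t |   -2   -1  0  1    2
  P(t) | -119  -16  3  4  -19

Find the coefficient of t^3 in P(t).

Write P(t) = at^4 + bt^3 + ct^2 + dt + e. Substituting each data point gives a linear system:
  16a - 8b + 4c - 2d + e = -119
  a - b + c - d + e = -16
  e = 3
  a + b + c + d + e = 4
  16a + 8b + 4c + 2d + e = -19
Solving the system yields a = -3, b = 5, c = -6, d = 5, e = 3.
So P(t) = -3t⁴ + 5t³ - 6t² + 5t + 3.
The coefficient of t^3 is 5.

5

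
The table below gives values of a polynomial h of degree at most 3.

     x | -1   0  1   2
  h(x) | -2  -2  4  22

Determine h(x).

Write h(x) = ax^3 + bx^2 + cx + d. Substituting each data point gives a linear system:
  -a + b - c + d = -2
  d = -2
  a + b + c + d = 4
  8a + 4b + 2c + d = 22
Solving the system yields a = 1, b = 3, c = 2, d = -2.
So h(x) = x^3 + 3x^2 + 2x - 2.
Check: h(2) = 22. ✓

h(x) = x^3 + 3x^2 + 2x - 2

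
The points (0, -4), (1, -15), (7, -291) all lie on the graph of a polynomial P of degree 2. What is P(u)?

Write P(u) = au^2 + bu + c. Substituting each data point gives a linear system:
  c = -4
  a + b + c = -15
  49a + 7b + c = -291
Solving the system yields a = -5, b = -6, c = -4.
So P(u) = -5u² - 6u - 4.
Check: P(1) = -15. ✓

P(u) = -5u^2 - 6u - 4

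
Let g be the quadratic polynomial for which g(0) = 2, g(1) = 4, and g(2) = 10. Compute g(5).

52

Forward differences of the values at s = 0, 1, 2:
  g  : 2  4  10
  Δ  : 2  6
  Δ^2: 4
The second differences are constant, confirming degree 2.
Interpolating (Newton forward form) and evaluating at s = 5 gives g(5) = 52.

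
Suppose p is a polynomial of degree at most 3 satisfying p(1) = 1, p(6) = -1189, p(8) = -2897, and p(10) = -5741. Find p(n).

p(n) = -6n^3 + 2n^2 + 6n - 1

Write p(n) = an^3 + bn^2 + cn + d. Substituting each data point gives a linear system:
  a + b + c + d = 1
  216a + 36b + 6c + d = -1189
  512a + 64b + 8c + d = -2897
  1000a + 100b + 10c + d = -5741
Solving the system yields a = -6, b = 2, c = 6, d = -1.
So p(n) = -6n^3 + 2n^2 + 6n - 1.
Check: p(1) = 1. ✓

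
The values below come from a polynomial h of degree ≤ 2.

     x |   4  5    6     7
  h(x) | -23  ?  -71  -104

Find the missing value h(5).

-44

On equispaced nodes a degree-2 polynomial has vanishing third forward difference, so
  - h(4) + 3·h(5) - 3·h(6) + h(7) = 0.
Substituting the known values and solving for h(5):
  3·h(5) = -132
  h(5) = -44.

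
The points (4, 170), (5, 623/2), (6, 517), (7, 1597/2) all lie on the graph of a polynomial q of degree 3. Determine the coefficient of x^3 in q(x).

Write q(x) = ax^3 + bx^2 + cx + d. Substituting each data point gives a linear system:
  64a + 16b + 4c + d = 170
  125a + 25b + 5c + d = 623/2
  216a + 36b + 6c + d = 517
  343a + 49b + 7c + d = 1597/2
Solving the system yields a = 2, b = 2, c = 3/2, d = 4.
So q(x) = 2x^3 + 2x^2 + (3/2)x + 4.
The leading coefficient is 2.

2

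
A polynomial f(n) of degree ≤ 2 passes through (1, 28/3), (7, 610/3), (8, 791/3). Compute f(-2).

61/3

Using the Lagrange interpolation formula with nodes 1, 7, 8:
  L_0(n) = (n - 7)(n - 8) / 42
  L_1(n) = (n - 1)(n - 8) / -6
  L_2(n) = (n - 1)(n - 7) / 7
Then f(n) = 28/3·L_0(n) + 610/3·L_1(n) + 791/3·L_2(n).
Expanding and collecting terms gives f(n) = 4n^2 + (1/3)n + 5.
Evaluating at n = -2: f(-2) = 61/3.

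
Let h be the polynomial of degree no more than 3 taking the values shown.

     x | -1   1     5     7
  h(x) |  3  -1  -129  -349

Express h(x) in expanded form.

Write h(x) = ax^3 + bx^2 + cx + d. Substituting each data point gives a linear system:
  -a + b - c + d = 3
  a + b + c + d = -1
  125a + 25b + 5c + d = -129
  343a + 49b + 7c + d = -349
Solving the system yields a = -1, b = 0, c = -1, d = 1.
So h(x) = -x³ - x + 1.
Check: h(7) = -349. ✓

h(x) = -x^3 - x + 1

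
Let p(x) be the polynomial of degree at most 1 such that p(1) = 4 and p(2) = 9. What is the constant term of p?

Write p(x) = ax + b. Substituting each data point gives a linear system:
  a + b = 4
  2a + b = 9
Solving the system yields a = 5, b = -1.
So p(x) = 5x - 1.
The constant term is -1.

-1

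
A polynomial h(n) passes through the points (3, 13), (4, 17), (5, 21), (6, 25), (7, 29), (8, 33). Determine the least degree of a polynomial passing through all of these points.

Forward differences of the values at n = 3, 4, 5, 6, 7, 8:
  h  : 13  17  21  25  29  33
  Δ  : 4  4  4  4  4
  Δ^2: 0  0  0  0
  Δ^3: 0  0  0
  Δ^4: 0  0
  Δ^5: 0
The first differences are constant (4) and nonzero, while all higher differences vanish, so the minimal degree is 1.

1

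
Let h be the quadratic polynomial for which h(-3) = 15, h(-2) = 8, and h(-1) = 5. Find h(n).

h(n) = 2n^2 + 3n + 6

Using the Lagrange interpolation formula with nodes -3, -2, -1:
  L_0(n) = (n + 2)(n + 1) / 2
  L_1(n) = (n + 3)(n + 1) / -1
  L_2(n) = (n + 3)(n + 2) / 2
Then h(n) = 15·L_0(n) + 8·L_1(n) + 5·L_2(n).
Expanding and collecting terms gives h(n) = 2n² + 3n + 6.
Check: h(-3) = 15. ✓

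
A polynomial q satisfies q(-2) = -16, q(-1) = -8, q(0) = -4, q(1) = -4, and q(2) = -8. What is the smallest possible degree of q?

2

Forward differences of the values at u = -2, -1, 0, 1, 2:
  q  : -16  -8  -4  -4  -8
  Δ  : 8  4  0  -4
  Δ^2: -4  -4  -4
  Δ^3: 0  0
  Δ^4: 0
The second differences are constant (-4) and nonzero, while all higher differences vanish, so the minimal degree is 2.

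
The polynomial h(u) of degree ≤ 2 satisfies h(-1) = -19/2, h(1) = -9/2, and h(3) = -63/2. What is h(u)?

h(u) = -4u^2 + (5/2)u - 3

Using the Lagrange interpolation formula with nodes -1, 1, 3:
  L_0(u) = (u - 1)(u - 3) / 8
  L_1(u) = (u + 1)(u - 3) / -4
  L_2(u) = (u + 1)(u - 1) / 8
Then h(u) = -19/2·L_0(u) - 9/2·L_1(u) - 63/2·L_2(u).
Expanding and collecting terms gives h(u) = -4u^2 + (5/2)u - 3.
Check: h(1) = -9/2. ✓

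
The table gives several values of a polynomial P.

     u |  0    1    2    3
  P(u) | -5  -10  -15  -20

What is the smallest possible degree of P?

1

Forward differences of the values at u = 0, 1, 2, 3:
  P  : -5  -10  -15  -20
  Δ  : -5  -5  -5
  Δ^2: 0  0
  Δ^3: 0
The first differences are constant (-5) and nonzero, while all higher differences vanish, so the minimal degree is 1.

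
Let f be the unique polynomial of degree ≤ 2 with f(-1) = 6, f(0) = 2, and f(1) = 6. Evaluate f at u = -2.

18

Forward differences of the values at u = -1, 0, 1:
  f  : 6  2  6
  Δ  : -4  4
  Δ^2: 8
The second differences are constant, confirming degree 2.
Interpolating (Newton forward form) and evaluating at u = -2 gives f(-2) = 18.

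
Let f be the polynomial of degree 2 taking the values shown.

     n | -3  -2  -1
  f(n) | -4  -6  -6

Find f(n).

Write f(n) = an^2 + bn + c. Substituting each data point gives a linear system:
  9a - 3b + c = -4
  4a - 2b + c = -6
  a - b + c = -6
Solving the system yields a = 1, b = 3, c = -4.
So f(n) = n^2 + 3n - 4.
Check: f(-3) = -4. ✓

f(n) = n^2 + 3n - 4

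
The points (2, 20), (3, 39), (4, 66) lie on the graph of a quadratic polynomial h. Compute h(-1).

Write h(t) = at^2 + bt + c. Substituting each data point gives a linear system:
  4a + 2b + c = 20
  9a + 3b + c = 39
  16a + 4b + c = 66
Solving the system yields a = 4, b = -1, c = 6.
So h(t) = 4t² - t + 6.
Then h(-1) = 11.

11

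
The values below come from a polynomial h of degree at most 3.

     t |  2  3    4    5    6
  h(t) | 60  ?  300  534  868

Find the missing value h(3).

148

On equispaced nodes a degree-3 polynomial has vanishing fourth forward difference, so
  h(2) - 4·h(3) + 6·h(4) - 4·h(5) + h(6) = 0.
Substituting the known values and solving for h(3):
  -4·h(3) = -592
  h(3) = 148.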